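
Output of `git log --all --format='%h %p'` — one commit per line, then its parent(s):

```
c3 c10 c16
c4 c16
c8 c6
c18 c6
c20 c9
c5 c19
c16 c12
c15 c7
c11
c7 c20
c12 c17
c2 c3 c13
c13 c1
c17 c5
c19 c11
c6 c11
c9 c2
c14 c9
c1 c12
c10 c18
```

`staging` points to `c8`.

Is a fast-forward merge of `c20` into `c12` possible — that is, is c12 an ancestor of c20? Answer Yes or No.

Yes

A fast-forward from c12 to c20 is possible iff c12 is an ancestor of c20.
Ancestors of c20: {c1, c10, c11, c12, c13, c16, c17, c18, c19, c2, c20, c3, c5, c6, c9}.
c12 is among them, so fast-forward is possible.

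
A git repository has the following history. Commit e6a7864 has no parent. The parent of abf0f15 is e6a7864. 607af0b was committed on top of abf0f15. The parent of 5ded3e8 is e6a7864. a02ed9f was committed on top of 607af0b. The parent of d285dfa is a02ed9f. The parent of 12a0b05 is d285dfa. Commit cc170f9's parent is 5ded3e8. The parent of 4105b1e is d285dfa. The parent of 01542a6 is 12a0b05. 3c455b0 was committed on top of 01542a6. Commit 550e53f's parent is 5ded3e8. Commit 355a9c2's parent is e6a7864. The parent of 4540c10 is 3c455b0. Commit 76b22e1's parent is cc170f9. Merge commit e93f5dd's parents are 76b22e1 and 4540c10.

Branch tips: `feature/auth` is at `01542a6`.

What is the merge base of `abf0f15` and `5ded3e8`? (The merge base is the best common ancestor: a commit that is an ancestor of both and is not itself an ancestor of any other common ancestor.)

Ancestors of abf0f15: {abf0f15, e6a7864}.
Ancestors of 5ded3e8: {5ded3e8, e6a7864}.
Common ancestors: {e6a7864}.
The only common ancestor is e6a7864, so it is the merge base.

e6a7864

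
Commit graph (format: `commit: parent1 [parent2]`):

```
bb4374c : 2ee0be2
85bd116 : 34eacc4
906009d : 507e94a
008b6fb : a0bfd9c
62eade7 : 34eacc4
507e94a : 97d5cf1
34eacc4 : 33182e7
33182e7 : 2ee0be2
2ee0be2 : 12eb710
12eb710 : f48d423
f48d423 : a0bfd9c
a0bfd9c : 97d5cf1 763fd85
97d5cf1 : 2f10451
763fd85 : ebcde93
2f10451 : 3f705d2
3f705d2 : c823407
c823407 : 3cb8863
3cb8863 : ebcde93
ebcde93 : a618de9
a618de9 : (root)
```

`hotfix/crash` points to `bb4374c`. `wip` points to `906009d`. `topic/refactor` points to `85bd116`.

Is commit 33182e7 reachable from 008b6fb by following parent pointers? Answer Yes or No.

Ancestors of 008b6fb: {008b6fb, 2f10451, 3cb8863, 3f705d2, 763fd85, 97d5cf1, a0bfd9c, a618de9, c823407, ebcde93}.
33182e7 is not in that set, so it is not an ancestor of 008b6fb.

No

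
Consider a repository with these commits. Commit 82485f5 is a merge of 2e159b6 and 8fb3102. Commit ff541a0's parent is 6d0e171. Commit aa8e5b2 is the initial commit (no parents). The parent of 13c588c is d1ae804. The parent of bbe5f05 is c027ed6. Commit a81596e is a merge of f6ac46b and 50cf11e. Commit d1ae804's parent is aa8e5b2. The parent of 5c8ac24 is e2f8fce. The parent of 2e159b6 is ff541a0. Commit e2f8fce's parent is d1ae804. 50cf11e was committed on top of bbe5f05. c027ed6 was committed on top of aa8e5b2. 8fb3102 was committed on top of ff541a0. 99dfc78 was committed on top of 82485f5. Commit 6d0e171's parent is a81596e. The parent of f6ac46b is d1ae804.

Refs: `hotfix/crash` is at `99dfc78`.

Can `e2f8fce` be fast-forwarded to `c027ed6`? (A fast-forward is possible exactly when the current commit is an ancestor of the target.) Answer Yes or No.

No

A fast-forward from e2f8fce to c027ed6 is possible iff e2f8fce is an ancestor of c027ed6.
Ancestors of c027ed6: {aa8e5b2, c027ed6}.
e2f8fce is not among them, so fast-forward is not possible.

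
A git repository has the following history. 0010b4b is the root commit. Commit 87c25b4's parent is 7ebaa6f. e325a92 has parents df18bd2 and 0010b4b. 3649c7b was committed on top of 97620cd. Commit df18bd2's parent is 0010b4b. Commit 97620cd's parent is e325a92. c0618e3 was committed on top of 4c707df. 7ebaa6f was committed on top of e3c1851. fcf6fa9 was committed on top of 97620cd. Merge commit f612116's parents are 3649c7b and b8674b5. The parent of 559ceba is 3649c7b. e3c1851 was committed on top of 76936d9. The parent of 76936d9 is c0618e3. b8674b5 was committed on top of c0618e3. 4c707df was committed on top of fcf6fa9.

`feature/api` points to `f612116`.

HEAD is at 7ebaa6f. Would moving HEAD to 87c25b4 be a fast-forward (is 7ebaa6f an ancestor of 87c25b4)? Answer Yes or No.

A fast-forward from 7ebaa6f to 87c25b4 is possible iff 7ebaa6f is an ancestor of 87c25b4.
Ancestors of 87c25b4: {0010b4b, 4c707df, 76936d9, 7ebaa6f, 87c25b4, 97620cd, c0618e3, df18bd2, e325a92, e3c1851, fcf6fa9}.
7ebaa6f is among them, so fast-forward is possible.

Yes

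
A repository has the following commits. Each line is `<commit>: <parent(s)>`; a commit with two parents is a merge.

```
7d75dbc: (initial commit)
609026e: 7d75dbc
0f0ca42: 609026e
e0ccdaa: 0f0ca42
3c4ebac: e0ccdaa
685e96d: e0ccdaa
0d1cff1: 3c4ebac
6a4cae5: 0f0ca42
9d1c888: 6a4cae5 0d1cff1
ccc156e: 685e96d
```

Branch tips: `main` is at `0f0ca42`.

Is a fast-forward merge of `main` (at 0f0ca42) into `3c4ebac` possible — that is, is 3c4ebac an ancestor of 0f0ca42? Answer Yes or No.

A fast-forward from 3c4ebac to 0f0ca42 is possible iff 3c4ebac is an ancestor of 0f0ca42.
Ancestors of 0f0ca42: {0f0ca42, 609026e, 7d75dbc}.
3c4ebac is not among them, so fast-forward is not possible.

No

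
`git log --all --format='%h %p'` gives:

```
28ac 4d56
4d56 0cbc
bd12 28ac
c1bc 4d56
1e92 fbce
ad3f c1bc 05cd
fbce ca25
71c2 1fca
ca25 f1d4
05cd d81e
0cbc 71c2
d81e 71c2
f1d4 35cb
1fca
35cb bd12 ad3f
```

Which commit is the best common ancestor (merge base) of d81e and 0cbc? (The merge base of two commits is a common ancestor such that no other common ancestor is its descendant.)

Ancestors of d81e: {1fca, 71c2, d81e}.
Ancestors of 0cbc: {0cbc, 1fca, 71c2}.
Common ancestors: {1fca, 71c2}.
Among these, 71c2 is not an ancestor of any other common ancestor — it is the merge base.

71c2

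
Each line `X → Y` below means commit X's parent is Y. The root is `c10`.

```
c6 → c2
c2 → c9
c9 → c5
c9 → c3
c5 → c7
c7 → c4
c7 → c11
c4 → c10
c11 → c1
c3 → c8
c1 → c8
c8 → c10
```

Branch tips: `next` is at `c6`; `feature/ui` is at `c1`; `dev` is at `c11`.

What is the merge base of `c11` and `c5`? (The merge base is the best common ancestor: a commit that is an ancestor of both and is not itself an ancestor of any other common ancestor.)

c11

Ancestors of c11: {c1, c10, c11, c8}.
Ancestors of c5: {c1, c10, c11, c4, c5, c7, c8}.
Common ancestors: {c1, c10, c11, c8}.
Among these, c11 is not an ancestor of any other common ancestor — it is the merge base.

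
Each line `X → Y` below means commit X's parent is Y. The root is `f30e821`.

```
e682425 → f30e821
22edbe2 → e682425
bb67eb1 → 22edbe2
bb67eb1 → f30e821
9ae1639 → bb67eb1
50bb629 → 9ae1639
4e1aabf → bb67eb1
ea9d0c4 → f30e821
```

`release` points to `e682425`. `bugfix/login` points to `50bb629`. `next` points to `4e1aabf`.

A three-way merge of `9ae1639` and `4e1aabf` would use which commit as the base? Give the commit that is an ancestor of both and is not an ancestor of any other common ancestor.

Ancestors of 9ae1639: {22edbe2, 9ae1639, bb67eb1, e682425, f30e821}.
Ancestors of 4e1aabf: {22edbe2, 4e1aabf, bb67eb1, e682425, f30e821}.
Common ancestors: {22edbe2, bb67eb1, e682425, f30e821}.
Among these, bb67eb1 is not an ancestor of any other common ancestor — it is the merge base.

bb67eb1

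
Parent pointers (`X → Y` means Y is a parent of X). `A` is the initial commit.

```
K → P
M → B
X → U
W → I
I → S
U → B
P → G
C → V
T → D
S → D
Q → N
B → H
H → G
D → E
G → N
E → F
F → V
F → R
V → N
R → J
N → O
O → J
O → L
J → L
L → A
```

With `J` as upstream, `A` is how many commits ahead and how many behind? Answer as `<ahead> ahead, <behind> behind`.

0 ahead, 2 behind

Reachable from A: {A}.
Reachable from J: {A, J, L}.
Only in A's history (ahead): {} — 0.
Only in J's history (behind): {J, L} — 2.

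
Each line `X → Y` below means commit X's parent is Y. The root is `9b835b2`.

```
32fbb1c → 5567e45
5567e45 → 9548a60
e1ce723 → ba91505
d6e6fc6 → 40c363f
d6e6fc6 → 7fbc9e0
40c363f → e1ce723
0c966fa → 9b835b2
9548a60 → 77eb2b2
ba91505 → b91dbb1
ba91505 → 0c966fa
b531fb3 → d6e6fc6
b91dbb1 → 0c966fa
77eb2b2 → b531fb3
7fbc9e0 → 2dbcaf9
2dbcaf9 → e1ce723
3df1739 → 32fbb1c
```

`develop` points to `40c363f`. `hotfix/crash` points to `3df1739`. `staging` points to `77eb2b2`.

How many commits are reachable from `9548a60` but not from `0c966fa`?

Reachable from 9548a60: {0c966fa, 2dbcaf9, 40c363f, 77eb2b2, 7fbc9e0, 9548a60, 9b835b2, b531fb3, b91dbb1, ba91505, d6e6fc6, e1ce723}.
Reachable from 0c966fa: {0c966fa, 9b835b2}.
In 9548a60's history but not 0c966fa's: {2dbcaf9, 40c363f, 77eb2b2, 7fbc9e0, 9548a60, b531fb3, b91dbb1, ba91505, d6e6fc6, e1ce723} — 10 commits.

10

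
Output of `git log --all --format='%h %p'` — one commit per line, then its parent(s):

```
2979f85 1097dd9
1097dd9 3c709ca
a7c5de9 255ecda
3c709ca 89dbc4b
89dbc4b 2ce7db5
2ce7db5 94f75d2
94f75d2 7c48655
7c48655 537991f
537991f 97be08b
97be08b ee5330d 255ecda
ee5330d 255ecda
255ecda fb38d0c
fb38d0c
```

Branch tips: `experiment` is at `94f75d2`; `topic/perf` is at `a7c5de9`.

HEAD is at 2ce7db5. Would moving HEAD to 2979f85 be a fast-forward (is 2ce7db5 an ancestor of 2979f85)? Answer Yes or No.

A fast-forward from 2ce7db5 to 2979f85 is possible iff 2ce7db5 is an ancestor of 2979f85.
Ancestors of 2979f85: {1097dd9, 255ecda, 2979f85, 2ce7db5, 3c709ca, 537991f, 7c48655, 89dbc4b, 94f75d2, 97be08b, ee5330d, fb38d0c}.
2ce7db5 is among them, so fast-forward is possible.

Yes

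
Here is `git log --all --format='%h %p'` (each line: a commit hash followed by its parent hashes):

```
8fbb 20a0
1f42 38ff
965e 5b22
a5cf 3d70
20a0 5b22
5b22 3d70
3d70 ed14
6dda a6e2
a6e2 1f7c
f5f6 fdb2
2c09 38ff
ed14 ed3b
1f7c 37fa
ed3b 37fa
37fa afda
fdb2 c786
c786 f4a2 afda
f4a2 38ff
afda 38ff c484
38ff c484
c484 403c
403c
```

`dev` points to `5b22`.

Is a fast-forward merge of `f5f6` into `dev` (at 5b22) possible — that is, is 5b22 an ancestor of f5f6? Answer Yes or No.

A fast-forward from 5b22 to f5f6 is possible iff 5b22 is an ancestor of f5f6.
Ancestors of f5f6: {38ff, 403c, afda, c484, c786, f4a2, f5f6, fdb2}.
5b22 is not among them, so fast-forward is not possible.

No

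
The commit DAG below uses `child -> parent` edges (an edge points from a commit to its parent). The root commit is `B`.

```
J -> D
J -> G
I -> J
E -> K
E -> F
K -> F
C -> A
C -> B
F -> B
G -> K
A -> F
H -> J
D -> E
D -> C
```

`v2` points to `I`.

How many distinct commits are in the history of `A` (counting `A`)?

3

Walking parent pointers from A: reachable set = {A, B, F}.
That is 3 commits.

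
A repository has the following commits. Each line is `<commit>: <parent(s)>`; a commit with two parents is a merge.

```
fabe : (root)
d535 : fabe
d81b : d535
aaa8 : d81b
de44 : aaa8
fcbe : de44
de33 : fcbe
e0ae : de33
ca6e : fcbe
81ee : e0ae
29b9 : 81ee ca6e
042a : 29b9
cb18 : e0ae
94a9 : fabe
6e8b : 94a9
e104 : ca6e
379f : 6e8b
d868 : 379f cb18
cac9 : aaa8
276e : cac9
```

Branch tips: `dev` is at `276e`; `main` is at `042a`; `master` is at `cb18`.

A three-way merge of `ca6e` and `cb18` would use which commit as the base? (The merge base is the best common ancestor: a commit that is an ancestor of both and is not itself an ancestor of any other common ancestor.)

Ancestors of ca6e: {aaa8, ca6e, d535, d81b, de44, fabe, fcbe}.
Ancestors of cb18: {aaa8, cb18, d535, d81b, de33, de44, e0ae, fabe, fcbe}.
Common ancestors: {aaa8, d535, d81b, de44, fabe, fcbe}.
Among these, fcbe is not an ancestor of any other common ancestor — it is the merge base.

fcbe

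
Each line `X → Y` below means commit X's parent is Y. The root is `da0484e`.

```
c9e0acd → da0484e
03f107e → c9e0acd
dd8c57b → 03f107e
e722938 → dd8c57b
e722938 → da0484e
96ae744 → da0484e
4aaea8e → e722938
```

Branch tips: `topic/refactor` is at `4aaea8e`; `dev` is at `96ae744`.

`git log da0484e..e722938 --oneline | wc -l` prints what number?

4

Reachable from e722938: {03f107e, c9e0acd, da0484e, dd8c57b, e722938}.
Reachable from da0484e: {da0484e}.
In e722938's history but not da0484e's: {03f107e, c9e0acd, dd8c57b, e722938} — 4 commits.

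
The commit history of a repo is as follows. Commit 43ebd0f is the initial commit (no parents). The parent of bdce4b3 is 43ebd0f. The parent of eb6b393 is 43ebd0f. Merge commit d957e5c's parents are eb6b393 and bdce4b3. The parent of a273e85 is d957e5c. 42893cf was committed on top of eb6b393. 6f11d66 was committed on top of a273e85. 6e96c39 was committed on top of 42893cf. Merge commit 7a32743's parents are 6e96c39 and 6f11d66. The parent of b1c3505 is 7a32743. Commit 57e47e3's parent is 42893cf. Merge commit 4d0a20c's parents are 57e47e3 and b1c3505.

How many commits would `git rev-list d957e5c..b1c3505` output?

Reachable from b1c3505: {42893cf, 43ebd0f, 6e96c39, 6f11d66, 7a32743, a273e85, b1c3505, bdce4b3, d957e5c, eb6b393}.
Reachable from d957e5c: {43ebd0f, bdce4b3, d957e5c, eb6b393}.
In b1c3505's history but not d957e5c's: {42893cf, 6e96c39, 6f11d66, 7a32743, a273e85, b1c3505} — 6 commits.

6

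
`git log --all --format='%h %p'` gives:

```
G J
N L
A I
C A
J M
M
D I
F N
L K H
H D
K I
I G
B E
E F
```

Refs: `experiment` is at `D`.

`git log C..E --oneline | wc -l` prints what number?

7

Reachable from E: {D, E, F, G, H, I, J, K, L, M, N}.
Reachable from C: {A, C, G, I, J, M}.
In E's history but not C's: {D, E, F, H, K, L, N} — 7 commits.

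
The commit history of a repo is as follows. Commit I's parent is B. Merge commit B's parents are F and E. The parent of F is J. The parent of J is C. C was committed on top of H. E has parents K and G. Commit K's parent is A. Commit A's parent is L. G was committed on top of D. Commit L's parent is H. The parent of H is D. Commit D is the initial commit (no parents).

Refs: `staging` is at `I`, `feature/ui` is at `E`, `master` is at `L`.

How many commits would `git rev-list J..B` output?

Reachable from B: {A, B, C, D, E, F, G, H, J, K, L}.
Reachable from J: {C, D, H, J}.
In B's history but not J's: {A, B, E, F, G, K, L} — 7 commits.

7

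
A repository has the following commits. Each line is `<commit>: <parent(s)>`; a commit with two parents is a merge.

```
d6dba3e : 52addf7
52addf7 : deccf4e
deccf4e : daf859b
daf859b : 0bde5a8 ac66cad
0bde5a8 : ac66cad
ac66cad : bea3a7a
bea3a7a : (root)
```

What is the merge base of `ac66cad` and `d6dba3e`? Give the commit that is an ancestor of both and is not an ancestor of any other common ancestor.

Ancestors of ac66cad: {ac66cad, bea3a7a}.
Ancestors of d6dba3e: {0bde5a8, 52addf7, ac66cad, bea3a7a, d6dba3e, daf859b, deccf4e}.
Common ancestors: {ac66cad, bea3a7a}.
Among these, ac66cad is not an ancestor of any other common ancestor — it is the merge base.

ac66cad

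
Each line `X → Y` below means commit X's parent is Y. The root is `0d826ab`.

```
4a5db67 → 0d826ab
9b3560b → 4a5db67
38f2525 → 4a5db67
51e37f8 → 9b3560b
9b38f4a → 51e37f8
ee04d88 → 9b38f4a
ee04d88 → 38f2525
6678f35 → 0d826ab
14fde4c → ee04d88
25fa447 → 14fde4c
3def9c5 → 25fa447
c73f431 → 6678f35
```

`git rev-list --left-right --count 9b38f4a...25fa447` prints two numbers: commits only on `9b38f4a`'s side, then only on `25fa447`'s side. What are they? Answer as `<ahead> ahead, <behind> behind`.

Reachable from 9b38f4a: {0d826ab, 4a5db67, 51e37f8, 9b3560b, 9b38f4a}.
Reachable from 25fa447: {0d826ab, 14fde4c, 25fa447, 38f2525, 4a5db67, 51e37f8, 9b3560b, 9b38f4a, ee04d88}.
Only in 9b38f4a's history (ahead): {} — 0.
Only in 25fa447's history (behind): {14fde4c, 25fa447, 38f2525, ee04d88} — 4.

0 ahead, 4 behind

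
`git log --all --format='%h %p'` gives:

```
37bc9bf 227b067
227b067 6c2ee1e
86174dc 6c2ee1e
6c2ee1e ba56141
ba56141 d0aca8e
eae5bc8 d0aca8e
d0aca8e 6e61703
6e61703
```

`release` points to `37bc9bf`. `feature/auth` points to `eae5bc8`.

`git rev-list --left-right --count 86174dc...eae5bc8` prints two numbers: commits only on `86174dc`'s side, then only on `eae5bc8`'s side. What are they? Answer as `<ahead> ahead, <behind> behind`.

3 ahead, 1 behind

Reachable from 86174dc: {6c2ee1e, 6e61703, 86174dc, ba56141, d0aca8e}.
Reachable from eae5bc8: {6e61703, d0aca8e, eae5bc8}.
Only in 86174dc's history (ahead): {6c2ee1e, 86174dc, ba56141} — 3.
Only in eae5bc8's history (behind): {eae5bc8} — 1.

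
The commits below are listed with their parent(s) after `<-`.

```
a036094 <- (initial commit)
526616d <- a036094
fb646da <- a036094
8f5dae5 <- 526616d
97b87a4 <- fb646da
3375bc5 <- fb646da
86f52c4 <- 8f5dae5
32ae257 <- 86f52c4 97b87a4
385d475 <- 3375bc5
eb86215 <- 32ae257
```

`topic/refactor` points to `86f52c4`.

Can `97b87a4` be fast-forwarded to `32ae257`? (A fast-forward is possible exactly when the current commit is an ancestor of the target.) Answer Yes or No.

Yes

A fast-forward from 97b87a4 to 32ae257 is possible iff 97b87a4 is an ancestor of 32ae257.
Ancestors of 32ae257: {32ae257, 526616d, 86f52c4, 8f5dae5, 97b87a4, a036094, fb646da}.
97b87a4 is among them, so fast-forward is possible.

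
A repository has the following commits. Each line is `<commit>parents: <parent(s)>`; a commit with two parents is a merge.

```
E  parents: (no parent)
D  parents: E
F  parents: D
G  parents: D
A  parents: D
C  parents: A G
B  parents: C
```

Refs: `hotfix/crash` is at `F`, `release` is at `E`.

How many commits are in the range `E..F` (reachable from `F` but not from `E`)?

Reachable from F: {D, E, F}.
Reachable from E: {E}.
In F's history but not E's: {D, F} — 2 commits.

2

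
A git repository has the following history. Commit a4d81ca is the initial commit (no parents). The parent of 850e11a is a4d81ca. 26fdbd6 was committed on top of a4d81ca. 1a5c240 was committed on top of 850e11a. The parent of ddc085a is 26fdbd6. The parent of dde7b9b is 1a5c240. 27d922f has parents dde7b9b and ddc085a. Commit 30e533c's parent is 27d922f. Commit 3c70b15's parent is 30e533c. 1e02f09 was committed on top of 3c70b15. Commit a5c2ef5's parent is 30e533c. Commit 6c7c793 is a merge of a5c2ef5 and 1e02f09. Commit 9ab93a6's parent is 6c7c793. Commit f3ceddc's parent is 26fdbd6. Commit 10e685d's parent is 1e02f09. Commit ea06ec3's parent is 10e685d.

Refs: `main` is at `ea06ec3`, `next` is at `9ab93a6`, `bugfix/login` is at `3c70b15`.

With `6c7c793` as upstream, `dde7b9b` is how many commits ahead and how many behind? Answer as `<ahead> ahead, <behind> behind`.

Reachable from dde7b9b: {1a5c240, 850e11a, a4d81ca, dde7b9b}.
Reachable from 6c7c793: {1a5c240, 1e02f09, 26fdbd6, 27d922f, 30e533c, 3c70b15, 6c7c793, 850e11a, a4d81ca, a5c2ef5, ddc085a, dde7b9b}.
Only in dde7b9b's history (ahead): {} — 0.
Only in 6c7c793's history (behind): {1e02f09, 26fdbd6, 27d922f, 30e533c, 3c70b15, 6c7c793, a5c2ef5, ddc085a} — 8.

0 ahead, 8 behind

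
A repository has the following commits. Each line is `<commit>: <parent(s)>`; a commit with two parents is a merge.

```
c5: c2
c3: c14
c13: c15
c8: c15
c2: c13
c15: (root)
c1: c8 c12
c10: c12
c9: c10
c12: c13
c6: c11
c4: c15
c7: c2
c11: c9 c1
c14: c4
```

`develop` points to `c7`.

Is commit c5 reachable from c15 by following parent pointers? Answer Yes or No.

No

Ancestors of c15: {c15}.
c5 is not in that set, so it is not an ancestor of c15.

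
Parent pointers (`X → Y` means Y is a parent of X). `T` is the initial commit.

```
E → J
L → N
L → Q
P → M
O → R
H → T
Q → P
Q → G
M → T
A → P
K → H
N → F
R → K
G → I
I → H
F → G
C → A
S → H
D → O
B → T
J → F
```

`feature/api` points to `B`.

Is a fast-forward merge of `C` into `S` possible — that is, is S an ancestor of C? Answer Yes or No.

A fast-forward from S to C is possible iff S is an ancestor of C.
Ancestors of C: {A, C, M, P, T}.
S is not among them, so fast-forward is not possible.

No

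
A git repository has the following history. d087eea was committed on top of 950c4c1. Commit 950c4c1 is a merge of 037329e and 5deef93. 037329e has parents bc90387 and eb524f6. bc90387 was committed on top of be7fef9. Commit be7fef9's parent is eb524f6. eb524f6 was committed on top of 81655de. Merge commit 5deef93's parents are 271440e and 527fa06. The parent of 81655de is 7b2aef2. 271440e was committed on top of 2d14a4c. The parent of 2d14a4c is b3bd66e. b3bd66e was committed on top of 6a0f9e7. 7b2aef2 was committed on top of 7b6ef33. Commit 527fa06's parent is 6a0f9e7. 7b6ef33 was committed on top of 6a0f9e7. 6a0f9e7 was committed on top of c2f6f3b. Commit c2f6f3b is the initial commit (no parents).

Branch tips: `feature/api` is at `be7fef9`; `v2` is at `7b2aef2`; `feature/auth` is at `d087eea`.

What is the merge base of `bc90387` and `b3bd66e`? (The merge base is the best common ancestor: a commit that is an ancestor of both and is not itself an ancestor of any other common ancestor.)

Ancestors of bc90387: {6a0f9e7, 7b2aef2, 7b6ef33, 81655de, bc90387, be7fef9, c2f6f3b, eb524f6}.
Ancestors of b3bd66e: {6a0f9e7, b3bd66e, c2f6f3b}.
Common ancestors: {6a0f9e7, c2f6f3b}.
Among these, 6a0f9e7 is not an ancestor of any other common ancestor — it is the merge base.

6a0f9e7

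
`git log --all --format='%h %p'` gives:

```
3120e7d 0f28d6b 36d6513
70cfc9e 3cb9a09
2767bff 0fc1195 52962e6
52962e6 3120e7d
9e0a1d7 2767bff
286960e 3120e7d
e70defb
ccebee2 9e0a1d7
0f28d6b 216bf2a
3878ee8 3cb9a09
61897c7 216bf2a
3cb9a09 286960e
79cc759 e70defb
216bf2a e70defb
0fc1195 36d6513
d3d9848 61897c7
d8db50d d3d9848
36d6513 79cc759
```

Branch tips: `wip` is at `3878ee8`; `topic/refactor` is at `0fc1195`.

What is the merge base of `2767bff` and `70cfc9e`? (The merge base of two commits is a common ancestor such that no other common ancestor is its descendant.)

3120e7d

Ancestors of 2767bff: {0f28d6b, 0fc1195, 216bf2a, 2767bff, 3120e7d, 36d6513, 52962e6, 79cc759, e70defb}.
Ancestors of 70cfc9e: {0f28d6b, 216bf2a, 286960e, 3120e7d, 36d6513, 3cb9a09, 70cfc9e, 79cc759, e70defb}.
Common ancestors: {0f28d6b, 216bf2a, 3120e7d, 36d6513, 79cc759, e70defb}.
Among these, 3120e7d is not an ancestor of any other common ancestor — it is the merge base.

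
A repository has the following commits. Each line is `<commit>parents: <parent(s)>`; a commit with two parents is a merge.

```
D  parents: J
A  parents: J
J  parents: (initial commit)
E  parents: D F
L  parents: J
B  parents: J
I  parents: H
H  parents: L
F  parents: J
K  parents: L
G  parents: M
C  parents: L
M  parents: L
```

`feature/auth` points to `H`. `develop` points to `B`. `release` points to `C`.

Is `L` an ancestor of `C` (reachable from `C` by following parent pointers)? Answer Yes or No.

Ancestors of C (commits reachable by following parents): {C, J, L}.
L is in that set, so it is an ancestor of C.

Yes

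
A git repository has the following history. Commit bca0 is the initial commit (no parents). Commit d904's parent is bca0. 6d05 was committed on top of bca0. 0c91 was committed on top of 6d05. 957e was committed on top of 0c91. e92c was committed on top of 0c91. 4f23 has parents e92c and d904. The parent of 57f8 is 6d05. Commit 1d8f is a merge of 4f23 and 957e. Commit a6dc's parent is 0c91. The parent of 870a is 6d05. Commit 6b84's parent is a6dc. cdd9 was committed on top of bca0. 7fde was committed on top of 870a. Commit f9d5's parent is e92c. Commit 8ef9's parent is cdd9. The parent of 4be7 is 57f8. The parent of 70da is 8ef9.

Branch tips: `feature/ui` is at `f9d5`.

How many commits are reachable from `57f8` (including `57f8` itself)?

3

Walking parent pointers from 57f8: reachable set = {57f8, 6d05, bca0}.
That is 3 commits.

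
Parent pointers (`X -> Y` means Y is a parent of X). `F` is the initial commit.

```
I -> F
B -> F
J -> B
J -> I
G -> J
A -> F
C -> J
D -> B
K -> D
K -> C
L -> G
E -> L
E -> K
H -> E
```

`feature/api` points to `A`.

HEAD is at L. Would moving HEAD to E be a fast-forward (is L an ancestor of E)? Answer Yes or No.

Yes

A fast-forward from L to E is possible iff L is an ancestor of E.
Ancestors of E: {B, C, D, E, F, G, I, J, K, L}.
L is among them, so fast-forward is possible.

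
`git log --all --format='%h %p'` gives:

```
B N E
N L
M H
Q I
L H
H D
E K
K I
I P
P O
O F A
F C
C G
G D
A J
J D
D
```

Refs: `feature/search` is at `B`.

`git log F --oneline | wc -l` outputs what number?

Walking parent pointers from F: reachable set = {C, D, F, G}.
That is 4 commits.

4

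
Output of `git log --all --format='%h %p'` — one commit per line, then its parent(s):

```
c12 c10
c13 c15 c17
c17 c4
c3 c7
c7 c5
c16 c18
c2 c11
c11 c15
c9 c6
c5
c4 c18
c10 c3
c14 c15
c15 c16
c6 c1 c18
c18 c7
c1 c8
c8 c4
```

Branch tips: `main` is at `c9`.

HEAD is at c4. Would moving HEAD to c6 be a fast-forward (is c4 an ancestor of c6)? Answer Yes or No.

A fast-forward from c4 to c6 is possible iff c4 is an ancestor of c6.
Ancestors of c6: {c1, c18, c4, c5, c6, c7, c8}.
c4 is among them, so fast-forward is possible.

Yes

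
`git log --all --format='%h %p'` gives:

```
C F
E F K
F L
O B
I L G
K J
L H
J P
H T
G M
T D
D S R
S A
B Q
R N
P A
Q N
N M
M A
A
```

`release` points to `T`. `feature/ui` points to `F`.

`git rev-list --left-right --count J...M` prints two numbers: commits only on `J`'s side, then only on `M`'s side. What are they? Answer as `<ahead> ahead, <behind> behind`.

2 ahead, 1 behind

Reachable from J: {A, J, P}.
Reachable from M: {A, M}.
Only in J's history (ahead): {J, P} — 2.
Only in M's history (behind): {M} — 1.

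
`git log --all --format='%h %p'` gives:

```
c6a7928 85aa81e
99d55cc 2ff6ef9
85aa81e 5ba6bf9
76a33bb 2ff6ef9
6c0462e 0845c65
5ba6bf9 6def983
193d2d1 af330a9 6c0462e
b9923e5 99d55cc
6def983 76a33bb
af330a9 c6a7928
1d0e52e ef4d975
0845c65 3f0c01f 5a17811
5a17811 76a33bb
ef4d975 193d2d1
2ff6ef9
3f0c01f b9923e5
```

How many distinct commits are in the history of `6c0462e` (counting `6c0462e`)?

Walking parent pointers from 6c0462e: reachable set = {0845c65, 2ff6ef9, 3f0c01f, 5a17811, 6c0462e, 76a33bb, 99d55cc, b9923e5}.
That is 8 commits.

8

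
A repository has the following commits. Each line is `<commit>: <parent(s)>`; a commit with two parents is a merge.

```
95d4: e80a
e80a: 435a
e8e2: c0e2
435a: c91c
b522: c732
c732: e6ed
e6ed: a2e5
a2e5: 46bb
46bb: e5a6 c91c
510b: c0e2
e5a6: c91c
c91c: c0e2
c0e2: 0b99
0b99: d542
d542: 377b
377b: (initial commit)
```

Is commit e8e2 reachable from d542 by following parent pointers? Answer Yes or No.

Ancestors of d542: {377b, d542}.
e8e2 is not in that set, so it is not an ancestor of d542.

No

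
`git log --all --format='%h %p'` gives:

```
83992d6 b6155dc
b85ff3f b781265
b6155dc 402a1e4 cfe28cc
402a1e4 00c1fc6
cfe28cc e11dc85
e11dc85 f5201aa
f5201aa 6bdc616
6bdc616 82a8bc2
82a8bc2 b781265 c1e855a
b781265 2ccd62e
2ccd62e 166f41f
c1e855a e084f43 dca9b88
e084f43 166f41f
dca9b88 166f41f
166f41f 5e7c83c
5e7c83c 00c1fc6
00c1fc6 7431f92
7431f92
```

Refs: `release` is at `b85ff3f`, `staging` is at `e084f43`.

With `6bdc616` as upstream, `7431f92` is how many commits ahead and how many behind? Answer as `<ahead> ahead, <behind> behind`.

0 ahead, 10 behind

Reachable from 7431f92: {7431f92}.
Reachable from 6bdc616: {00c1fc6, 166f41f, 2ccd62e, 5e7c83c, 6bdc616, 7431f92, 82a8bc2, b781265, c1e855a, dca9b88, e084f43}.
Only in 7431f92's history (ahead): {} — 0.
Only in 6bdc616's history (behind): {00c1fc6, 166f41f, 2ccd62e, 5e7c83c, 6bdc616, 82a8bc2, b781265, c1e855a, dca9b88, e084f43} — 10.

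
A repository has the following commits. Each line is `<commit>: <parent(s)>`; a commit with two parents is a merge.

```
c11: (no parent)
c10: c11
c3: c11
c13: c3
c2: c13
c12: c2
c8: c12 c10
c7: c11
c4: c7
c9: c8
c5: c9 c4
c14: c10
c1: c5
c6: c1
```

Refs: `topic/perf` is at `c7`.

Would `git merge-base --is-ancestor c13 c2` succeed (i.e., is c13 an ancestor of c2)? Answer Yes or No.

Yes

Ancestors of c2 (commits reachable by following parents): {c11, c13, c2, c3}.
c13 is in that set, so it is an ancestor of c2.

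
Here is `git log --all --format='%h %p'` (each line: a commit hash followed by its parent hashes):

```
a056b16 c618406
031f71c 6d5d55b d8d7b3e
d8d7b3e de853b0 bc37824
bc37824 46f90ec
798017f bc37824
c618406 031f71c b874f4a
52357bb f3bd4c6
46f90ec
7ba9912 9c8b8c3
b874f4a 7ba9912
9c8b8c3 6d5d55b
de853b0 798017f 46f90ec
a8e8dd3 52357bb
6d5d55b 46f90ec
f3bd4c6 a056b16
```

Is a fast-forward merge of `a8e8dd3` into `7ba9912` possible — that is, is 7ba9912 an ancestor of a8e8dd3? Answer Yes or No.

Yes

A fast-forward from 7ba9912 to a8e8dd3 is possible iff 7ba9912 is an ancestor of a8e8dd3.
Ancestors of a8e8dd3: {031f71c, 46f90ec, 52357bb, 6d5d55b, 798017f, 7ba9912, 9c8b8c3, a056b16, a8e8dd3, b874f4a, bc37824, c618406, d8d7b3e, de853b0, f3bd4c6}.
7ba9912 is among them, so fast-forward is possible.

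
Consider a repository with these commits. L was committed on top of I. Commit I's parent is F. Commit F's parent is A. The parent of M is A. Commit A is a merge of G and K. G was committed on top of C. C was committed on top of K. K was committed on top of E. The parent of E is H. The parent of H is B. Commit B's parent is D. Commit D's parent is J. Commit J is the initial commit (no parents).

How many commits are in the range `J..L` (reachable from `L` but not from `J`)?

11

Reachable from L: {A, B, C, D, E, F, G, H, I, J, K, L}.
Reachable from J: {J}.
In L's history but not J's: {A, B, C, D, E, F, G, H, I, K, L} — 11 commits.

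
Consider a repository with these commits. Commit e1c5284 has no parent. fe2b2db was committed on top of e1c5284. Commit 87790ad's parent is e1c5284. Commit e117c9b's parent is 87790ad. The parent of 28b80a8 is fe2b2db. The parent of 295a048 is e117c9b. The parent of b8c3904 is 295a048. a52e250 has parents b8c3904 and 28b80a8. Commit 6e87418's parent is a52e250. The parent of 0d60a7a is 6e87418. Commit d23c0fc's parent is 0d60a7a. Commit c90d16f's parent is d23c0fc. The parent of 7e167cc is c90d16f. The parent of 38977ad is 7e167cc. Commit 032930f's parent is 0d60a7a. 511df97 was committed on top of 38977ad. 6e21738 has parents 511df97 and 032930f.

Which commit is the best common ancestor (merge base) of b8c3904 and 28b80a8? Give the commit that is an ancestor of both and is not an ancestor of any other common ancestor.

Ancestors of b8c3904: {295a048, 87790ad, b8c3904, e117c9b, e1c5284}.
Ancestors of 28b80a8: {28b80a8, e1c5284, fe2b2db}.
Common ancestors: {e1c5284}.
The only common ancestor is e1c5284, so it is the merge base.

e1c5284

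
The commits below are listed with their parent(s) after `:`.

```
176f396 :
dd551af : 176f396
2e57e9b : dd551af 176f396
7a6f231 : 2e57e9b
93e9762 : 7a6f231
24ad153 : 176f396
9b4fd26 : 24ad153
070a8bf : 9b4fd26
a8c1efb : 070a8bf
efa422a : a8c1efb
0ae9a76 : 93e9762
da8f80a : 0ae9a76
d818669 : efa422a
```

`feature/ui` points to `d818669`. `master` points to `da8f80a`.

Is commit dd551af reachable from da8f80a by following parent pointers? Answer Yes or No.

Yes

Ancestors of da8f80a (commits reachable by following parents): {0ae9a76, 176f396, 2e57e9b, 7a6f231, 93e9762, da8f80a, dd551af}.
dd551af is in that set, so it is an ancestor of da8f80a.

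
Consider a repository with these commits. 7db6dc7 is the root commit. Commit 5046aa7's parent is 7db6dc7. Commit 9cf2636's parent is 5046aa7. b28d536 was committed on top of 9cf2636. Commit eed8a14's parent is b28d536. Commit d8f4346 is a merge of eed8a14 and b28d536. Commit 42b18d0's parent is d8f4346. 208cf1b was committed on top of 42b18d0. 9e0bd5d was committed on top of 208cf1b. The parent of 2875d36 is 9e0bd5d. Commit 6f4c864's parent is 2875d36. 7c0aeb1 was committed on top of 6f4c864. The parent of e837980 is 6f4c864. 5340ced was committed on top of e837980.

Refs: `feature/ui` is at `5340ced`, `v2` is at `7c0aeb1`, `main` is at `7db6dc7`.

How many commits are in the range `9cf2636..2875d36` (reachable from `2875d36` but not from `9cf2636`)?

7

Reachable from 2875d36: {208cf1b, 2875d36, 42b18d0, 5046aa7, 7db6dc7, 9cf2636, 9e0bd5d, b28d536, d8f4346, eed8a14}.
Reachable from 9cf2636: {5046aa7, 7db6dc7, 9cf2636}.
In 2875d36's history but not 9cf2636's: {208cf1b, 2875d36, 42b18d0, 9e0bd5d, b28d536, d8f4346, eed8a14} — 7 commits.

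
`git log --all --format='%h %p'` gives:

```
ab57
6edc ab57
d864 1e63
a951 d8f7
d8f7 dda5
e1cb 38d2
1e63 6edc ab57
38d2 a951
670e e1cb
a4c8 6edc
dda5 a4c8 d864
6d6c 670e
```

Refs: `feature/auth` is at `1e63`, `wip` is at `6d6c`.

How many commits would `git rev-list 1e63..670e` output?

Reachable from 670e: {1e63, 38d2, 670e, 6edc, a4c8, a951, ab57, d864, d8f7, dda5, e1cb}.
Reachable from 1e63: {1e63, 6edc, ab57}.
In 670e's history but not 1e63's: {38d2, 670e, a4c8, a951, d864, d8f7, dda5, e1cb} — 8 commits.

8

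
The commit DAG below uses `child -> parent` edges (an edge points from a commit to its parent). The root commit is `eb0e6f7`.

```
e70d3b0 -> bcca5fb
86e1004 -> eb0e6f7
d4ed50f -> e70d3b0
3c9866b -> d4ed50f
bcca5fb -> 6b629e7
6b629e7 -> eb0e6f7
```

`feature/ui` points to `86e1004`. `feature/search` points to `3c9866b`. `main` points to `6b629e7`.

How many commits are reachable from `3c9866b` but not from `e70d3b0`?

2

Reachable from 3c9866b: {3c9866b, 6b629e7, bcca5fb, d4ed50f, e70d3b0, eb0e6f7}.
Reachable from e70d3b0: {6b629e7, bcca5fb, e70d3b0, eb0e6f7}.
In 3c9866b's history but not e70d3b0's: {3c9866b, d4ed50f} — 2 commits.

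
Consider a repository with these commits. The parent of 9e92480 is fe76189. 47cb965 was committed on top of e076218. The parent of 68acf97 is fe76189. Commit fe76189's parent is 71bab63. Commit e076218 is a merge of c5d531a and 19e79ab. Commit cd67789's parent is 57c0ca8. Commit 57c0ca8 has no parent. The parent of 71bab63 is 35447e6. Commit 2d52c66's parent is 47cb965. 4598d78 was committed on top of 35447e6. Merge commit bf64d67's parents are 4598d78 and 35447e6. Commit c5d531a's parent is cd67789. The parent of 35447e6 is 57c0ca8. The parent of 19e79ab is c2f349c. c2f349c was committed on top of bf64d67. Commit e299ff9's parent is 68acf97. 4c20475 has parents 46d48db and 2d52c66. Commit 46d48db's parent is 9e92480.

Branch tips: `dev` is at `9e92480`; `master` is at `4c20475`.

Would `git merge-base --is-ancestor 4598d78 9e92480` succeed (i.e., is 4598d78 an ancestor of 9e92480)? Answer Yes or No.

Ancestors of 9e92480: {35447e6, 57c0ca8, 71bab63, 9e92480, fe76189}.
4598d78 is not in that set, so it is not an ancestor of 9e92480.

No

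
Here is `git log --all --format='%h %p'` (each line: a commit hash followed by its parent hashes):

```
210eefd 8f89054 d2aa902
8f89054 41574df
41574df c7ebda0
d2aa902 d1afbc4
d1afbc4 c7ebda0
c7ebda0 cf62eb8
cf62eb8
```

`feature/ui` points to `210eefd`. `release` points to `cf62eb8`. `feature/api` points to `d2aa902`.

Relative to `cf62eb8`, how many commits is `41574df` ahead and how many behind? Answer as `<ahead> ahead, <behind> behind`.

Reachable from 41574df: {41574df, c7ebda0, cf62eb8}.
Reachable from cf62eb8: {cf62eb8}.
Only in 41574df's history (ahead): {41574df, c7ebda0} — 2.
Only in cf62eb8's history (behind): {} — 0.

2 ahead, 0 behind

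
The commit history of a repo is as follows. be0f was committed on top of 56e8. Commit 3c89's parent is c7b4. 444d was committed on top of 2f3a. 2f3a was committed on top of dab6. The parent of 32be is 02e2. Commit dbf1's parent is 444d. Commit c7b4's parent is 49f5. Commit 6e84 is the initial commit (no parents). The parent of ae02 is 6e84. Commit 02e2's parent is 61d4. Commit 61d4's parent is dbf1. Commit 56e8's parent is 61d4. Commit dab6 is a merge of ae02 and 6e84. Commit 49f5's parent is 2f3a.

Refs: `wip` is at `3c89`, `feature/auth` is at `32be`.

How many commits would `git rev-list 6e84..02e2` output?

Reachable from 02e2: {02e2, 2f3a, 444d, 61d4, 6e84, ae02, dab6, dbf1}.
Reachable from 6e84: {6e84}.
In 02e2's history but not 6e84's: {02e2, 2f3a, 444d, 61d4, ae02, dab6, dbf1} — 7 commits.

7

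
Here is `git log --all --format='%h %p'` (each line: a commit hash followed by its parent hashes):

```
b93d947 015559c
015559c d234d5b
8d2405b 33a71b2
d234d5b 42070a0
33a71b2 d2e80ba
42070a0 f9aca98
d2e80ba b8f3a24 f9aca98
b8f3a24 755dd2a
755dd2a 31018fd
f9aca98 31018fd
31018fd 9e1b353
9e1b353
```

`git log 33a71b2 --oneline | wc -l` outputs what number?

7

Walking parent pointers from 33a71b2: reachable set = {31018fd, 33a71b2, 755dd2a, 9e1b353, b8f3a24, d2e80ba, f9aca98}.
That is 7 commits.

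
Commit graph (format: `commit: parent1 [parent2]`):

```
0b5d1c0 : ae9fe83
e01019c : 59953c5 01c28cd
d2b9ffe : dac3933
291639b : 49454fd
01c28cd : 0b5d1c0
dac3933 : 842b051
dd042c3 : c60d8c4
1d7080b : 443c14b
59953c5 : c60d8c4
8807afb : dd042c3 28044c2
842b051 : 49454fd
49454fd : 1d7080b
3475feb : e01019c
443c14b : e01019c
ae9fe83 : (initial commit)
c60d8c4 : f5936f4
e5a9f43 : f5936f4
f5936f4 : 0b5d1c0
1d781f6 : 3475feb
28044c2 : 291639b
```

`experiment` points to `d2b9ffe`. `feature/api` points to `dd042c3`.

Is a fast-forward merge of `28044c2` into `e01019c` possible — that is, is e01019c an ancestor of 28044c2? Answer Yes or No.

Yes

A fast-forward from e01019c to 28044c2 is possible iff e01019c is an ancestor of 28044c2.
Ancestors of 28044c2: {01c28cd, 0b5d1c0, 1d7080b, 28044c2, 291639b, 443c14b, 49454fd, 59953c5, ae9fe83, c60d8c4, e01019c, f5936f4}.
e01019c is among them, so fast-forward is possible.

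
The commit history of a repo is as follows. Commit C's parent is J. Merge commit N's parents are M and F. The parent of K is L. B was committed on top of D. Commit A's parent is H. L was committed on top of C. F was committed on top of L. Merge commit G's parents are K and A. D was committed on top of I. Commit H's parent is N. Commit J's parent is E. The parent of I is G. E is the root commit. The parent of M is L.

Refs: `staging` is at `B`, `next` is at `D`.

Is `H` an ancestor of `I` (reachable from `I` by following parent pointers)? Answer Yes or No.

Ancestors of I (commits reachable by following parents): {A, C, E, F, G, H, I, J, K, L, M, N}.
H is in that set, so it is an ancestor of I.

Yes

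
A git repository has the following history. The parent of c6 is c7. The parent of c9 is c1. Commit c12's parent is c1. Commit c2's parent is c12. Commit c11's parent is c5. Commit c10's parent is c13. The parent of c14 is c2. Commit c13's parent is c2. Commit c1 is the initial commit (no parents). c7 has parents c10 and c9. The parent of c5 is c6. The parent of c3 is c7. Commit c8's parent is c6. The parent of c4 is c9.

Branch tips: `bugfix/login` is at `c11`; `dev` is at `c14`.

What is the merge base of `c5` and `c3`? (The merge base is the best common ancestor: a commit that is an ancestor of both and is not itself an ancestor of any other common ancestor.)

c7

Ancestors of c5: {c1, c10, c12, c13, c2, c5, c6, c7, c9}.
Ancestors of c3: {c1, c10, c12, c13, c2, c3, c7, c9}.
Common ancestors: {c1, c10, c12, c13, c2, c7, c9}.
Among these, c7 is not an ancestor of any other common ancestor — it is the merge base.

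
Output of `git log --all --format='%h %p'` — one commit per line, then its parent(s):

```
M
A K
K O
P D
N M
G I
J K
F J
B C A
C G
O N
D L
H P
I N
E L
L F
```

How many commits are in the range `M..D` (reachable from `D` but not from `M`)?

7

Reachable from D: {D, F, J, K, L, M, N, O}.
Reachable from M: {M}.
In D's history but not M's: {D, F, J, K, L, N, O} — 7 commits.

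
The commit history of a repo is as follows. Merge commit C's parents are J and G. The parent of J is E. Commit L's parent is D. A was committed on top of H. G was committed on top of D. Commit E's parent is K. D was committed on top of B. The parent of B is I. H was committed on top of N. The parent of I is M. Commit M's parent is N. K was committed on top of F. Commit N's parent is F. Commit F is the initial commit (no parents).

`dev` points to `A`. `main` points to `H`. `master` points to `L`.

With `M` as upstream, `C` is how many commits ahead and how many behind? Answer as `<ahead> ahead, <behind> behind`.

8 ahead, 0 behind

Reachable from C: {B, C, D, E, F, G, I, J, K, M, N}.
Reachable from M: {F, M, N}.
Only in C's history (ahead): {B, C, D, E, G, I, J, K} — 8.
Only in M's history (behind): {} — 0.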